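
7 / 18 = 0.39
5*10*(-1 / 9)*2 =-11.11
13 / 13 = 1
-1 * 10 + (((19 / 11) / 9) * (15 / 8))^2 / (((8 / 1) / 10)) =-2742715 / 278784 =-9.84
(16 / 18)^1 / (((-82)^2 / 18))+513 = 862357 / 1681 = 513.00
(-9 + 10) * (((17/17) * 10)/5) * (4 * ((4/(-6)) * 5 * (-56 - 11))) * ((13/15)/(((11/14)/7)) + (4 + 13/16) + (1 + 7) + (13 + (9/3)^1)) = 6462083/99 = 65273.57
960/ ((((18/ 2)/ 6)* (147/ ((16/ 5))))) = 2048/ 147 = 13.93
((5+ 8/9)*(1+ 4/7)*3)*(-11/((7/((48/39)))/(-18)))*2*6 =7387776/637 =11597.76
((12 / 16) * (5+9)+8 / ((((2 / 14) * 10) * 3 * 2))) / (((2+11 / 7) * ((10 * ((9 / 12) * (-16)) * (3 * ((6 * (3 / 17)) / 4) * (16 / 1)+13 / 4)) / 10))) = -5831 / 348750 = -0.02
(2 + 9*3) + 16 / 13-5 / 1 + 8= 432 / 13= 33.23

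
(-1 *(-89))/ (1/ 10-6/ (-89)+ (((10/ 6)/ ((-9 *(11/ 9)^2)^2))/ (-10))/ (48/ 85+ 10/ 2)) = 532.14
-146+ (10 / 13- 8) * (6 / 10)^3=-239788 / 1625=-147.56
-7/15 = -0.47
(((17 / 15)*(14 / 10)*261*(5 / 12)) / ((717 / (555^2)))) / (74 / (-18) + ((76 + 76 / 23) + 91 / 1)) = 14669320995 / 32888312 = 446.03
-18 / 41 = -0.44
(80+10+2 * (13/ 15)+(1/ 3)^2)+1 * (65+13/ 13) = 7103/ 45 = 157.84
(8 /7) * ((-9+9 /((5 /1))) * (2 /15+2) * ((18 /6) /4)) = -2304 /175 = -13.17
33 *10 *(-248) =-81840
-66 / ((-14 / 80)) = 2640 / 7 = 377.14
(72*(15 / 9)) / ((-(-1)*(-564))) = -10 / 47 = -0.21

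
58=58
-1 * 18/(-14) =9/7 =1.29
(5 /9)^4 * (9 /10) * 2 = 125 /729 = 0.17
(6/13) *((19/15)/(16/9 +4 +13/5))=342/4901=0.07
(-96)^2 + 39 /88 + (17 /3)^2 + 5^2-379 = 7044487 /792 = 8894.55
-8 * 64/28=-128/7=-18.29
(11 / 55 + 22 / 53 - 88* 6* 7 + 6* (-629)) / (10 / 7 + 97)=-13855709 / 182585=-75.89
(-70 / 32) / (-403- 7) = 7 / 1312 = 0.01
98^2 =9604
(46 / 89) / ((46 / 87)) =87 / 89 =0.98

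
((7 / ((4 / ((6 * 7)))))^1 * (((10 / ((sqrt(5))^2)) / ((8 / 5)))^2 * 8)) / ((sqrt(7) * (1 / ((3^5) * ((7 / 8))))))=893025 * sqrt(7) / 32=73835.06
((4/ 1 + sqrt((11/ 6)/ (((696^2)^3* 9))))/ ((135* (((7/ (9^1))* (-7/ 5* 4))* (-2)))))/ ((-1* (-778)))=sqrt(66)/ 5552481786937344 + 1/ 228732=0.00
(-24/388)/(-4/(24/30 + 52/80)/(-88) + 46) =-0.00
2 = 2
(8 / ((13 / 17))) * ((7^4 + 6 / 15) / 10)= 816476 / 325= 2512.23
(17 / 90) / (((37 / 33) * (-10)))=-187 / 11100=-0.02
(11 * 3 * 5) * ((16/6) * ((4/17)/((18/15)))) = 86.27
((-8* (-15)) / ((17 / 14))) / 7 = 240 / 17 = 14.12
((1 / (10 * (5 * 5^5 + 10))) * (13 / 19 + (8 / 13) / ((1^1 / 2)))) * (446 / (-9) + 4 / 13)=-1362713 / 2259179325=-0.00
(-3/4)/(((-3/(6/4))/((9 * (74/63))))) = 111/28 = 3.96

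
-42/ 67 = -0.63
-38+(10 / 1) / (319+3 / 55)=-333137 / 8774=-37.97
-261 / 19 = -13.74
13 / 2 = 6.50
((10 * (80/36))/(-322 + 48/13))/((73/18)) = -2600/151037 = -0.02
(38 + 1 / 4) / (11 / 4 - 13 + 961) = 153 / 3803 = 0.04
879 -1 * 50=829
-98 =-98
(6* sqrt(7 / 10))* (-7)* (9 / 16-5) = 1491* sqrt(70) / 80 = 155.93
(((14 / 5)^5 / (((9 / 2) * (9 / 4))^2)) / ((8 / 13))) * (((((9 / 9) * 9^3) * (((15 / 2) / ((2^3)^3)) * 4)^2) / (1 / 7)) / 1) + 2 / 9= 48.02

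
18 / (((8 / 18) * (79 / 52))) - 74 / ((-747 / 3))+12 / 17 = 9250132 / 334407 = 27.66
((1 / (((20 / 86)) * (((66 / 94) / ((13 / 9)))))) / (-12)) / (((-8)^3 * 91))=2021 / 127733760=0.00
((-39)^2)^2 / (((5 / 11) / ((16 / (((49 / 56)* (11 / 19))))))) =5626288512 / 35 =160751100.34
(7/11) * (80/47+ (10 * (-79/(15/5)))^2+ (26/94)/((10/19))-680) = 2033220161/46530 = 43696.97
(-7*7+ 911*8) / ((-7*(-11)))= 7239 / 77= 94.01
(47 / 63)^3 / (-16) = -0.03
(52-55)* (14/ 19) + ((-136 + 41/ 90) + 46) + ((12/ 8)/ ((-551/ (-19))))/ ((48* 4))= -291207401/ 3173760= -91.75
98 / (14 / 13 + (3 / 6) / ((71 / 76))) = 45227 / 744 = 60.79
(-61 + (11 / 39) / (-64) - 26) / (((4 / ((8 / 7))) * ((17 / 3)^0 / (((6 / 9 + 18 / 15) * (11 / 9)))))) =-2388793 / 42120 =-56.71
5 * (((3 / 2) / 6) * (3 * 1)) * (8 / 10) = 3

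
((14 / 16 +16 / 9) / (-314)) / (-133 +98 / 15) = 0.00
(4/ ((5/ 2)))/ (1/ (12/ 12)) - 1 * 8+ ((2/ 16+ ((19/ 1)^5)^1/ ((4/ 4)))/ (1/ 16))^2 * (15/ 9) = 13079609337228268/ 5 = 2615921867445653.60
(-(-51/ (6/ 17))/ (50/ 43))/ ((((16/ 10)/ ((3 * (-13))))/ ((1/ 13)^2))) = -37281/ 2080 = -17.92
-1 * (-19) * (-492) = -9348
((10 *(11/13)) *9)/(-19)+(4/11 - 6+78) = 185722/2717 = 68.36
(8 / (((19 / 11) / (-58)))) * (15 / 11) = -366.32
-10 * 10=-100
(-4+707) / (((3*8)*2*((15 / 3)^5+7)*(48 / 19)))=13357 / 7216128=0.00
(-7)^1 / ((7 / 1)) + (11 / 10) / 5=-39 / 50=-0.78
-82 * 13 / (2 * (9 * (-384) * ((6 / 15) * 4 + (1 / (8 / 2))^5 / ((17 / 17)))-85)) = 21320 / 224719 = 0.09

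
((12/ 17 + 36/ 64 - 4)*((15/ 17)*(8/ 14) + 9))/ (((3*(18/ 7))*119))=-280111/ 9904608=-0.03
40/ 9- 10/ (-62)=1285/ 279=4.61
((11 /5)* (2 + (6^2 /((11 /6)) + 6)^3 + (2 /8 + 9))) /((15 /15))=89762967 /2420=37092.14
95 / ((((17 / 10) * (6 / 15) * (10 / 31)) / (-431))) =-6346475 / 34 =-186661.03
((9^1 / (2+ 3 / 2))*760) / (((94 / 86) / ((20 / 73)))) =11764800 / 24017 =489.85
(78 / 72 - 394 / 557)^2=6315169 / 44675856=0.14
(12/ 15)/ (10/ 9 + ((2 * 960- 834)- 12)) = 9/ 12095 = 0.00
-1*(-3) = 3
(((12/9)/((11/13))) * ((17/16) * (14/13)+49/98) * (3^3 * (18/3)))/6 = 1539/22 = 69.95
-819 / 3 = -273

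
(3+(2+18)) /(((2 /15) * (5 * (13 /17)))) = 1173 /26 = 45.12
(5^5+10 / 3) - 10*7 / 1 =9175 / 3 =3058.33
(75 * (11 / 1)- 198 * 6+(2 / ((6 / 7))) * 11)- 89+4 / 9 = -3833 / 9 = -425.89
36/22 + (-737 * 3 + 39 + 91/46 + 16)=-2152.39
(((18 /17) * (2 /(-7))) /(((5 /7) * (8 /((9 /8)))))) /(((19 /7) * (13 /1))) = -567 /335920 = -0.00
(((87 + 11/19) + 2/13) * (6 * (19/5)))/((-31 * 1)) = -26004/403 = -64.53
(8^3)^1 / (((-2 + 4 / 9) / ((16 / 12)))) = -3072 / 7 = -438.86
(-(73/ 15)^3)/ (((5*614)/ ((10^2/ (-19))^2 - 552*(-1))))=-40705182812/ 1870205625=-21.77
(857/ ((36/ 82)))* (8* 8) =124931.56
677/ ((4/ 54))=18279/ 2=9139.50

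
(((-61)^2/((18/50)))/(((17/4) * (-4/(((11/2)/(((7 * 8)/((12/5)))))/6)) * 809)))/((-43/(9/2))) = 204655/66234448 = 0.00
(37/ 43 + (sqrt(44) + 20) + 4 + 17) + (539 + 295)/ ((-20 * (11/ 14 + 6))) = 2 * sqrt(11) + 729483/ 20425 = 42.35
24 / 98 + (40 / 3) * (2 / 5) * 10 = 7876 / 147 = 53.58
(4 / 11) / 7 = 4 / 77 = 0.05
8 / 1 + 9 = 17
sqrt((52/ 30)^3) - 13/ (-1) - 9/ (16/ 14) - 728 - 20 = -5943/ 8 + 26 * sqrt(390)/ 225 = -740.59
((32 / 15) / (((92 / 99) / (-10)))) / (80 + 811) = -16 / 621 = -0.03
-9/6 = -3/2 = -1.50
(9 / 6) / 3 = 1 / 2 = 0.50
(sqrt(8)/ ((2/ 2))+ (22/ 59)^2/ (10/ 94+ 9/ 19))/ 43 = 216106/ 38767897+ 2 * sqrt(2)/ 43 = 0.07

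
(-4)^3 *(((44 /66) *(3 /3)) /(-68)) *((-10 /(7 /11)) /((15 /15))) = -3520 /357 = -9.86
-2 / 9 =-0.22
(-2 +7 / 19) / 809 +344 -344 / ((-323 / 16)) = 94341817 / 261307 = 361.04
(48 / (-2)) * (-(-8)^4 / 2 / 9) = 16384 / 3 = 5461.33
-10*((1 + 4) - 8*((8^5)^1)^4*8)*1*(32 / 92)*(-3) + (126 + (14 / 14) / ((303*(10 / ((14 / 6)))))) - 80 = -160973667484819031201337019 / 209070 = -769951056989616067352.26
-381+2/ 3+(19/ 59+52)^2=24616886/ 10443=2357.26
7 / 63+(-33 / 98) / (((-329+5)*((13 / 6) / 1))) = 853 / 7644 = 0.11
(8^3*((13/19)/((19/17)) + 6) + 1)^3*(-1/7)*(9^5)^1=-107885847949423031318625/329321167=-327600709460084.69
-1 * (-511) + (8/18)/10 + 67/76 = 1750787/3420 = 511.93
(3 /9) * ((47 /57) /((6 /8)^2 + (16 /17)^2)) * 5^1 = 1086640 /1145187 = 0.95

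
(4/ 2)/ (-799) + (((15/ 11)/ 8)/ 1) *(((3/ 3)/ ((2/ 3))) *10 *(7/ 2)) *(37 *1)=46561373/ 140624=331.11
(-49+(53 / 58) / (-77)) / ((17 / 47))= -10287689 / 75922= -135.50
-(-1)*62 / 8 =31 / 4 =7.75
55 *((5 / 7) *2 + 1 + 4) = 2475 / 7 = 353.57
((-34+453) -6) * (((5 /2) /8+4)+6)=4259.06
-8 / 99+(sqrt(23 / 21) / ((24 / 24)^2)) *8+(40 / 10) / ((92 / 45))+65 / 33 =796 / 207+8 *sqrt(483) / 21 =12.22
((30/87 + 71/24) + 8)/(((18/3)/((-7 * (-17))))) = 936173/4176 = 224.18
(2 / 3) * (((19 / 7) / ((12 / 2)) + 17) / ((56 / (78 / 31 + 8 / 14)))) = 245555 / 382788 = 0.64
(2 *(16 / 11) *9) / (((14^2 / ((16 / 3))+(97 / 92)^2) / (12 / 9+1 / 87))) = 95067648 / 102227059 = 0.93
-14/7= -2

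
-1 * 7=-7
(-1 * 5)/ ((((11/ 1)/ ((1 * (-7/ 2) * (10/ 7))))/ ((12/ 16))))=75/ 44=1.70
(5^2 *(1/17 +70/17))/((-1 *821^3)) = -1775/9407590237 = -0.00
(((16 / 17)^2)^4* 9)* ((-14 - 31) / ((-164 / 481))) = 209170276024320 / 286006055081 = 731.35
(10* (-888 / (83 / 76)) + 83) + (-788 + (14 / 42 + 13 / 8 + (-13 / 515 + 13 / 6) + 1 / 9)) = -27181327063 / 3077640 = -8831.87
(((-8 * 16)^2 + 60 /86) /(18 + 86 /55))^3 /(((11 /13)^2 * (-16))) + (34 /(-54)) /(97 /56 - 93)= -5211196440038806725103513 /101622422029813632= -51279986.60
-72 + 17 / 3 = -199 / 3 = -66.33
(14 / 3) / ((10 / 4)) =28 / 15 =1.87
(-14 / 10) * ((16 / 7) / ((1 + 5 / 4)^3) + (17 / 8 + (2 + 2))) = -8.86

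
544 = 544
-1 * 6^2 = -36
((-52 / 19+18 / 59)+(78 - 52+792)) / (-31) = -29492 / 1121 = -26.31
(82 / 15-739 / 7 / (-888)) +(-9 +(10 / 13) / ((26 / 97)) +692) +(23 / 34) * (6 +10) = 62708477927 / 89292840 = 702.28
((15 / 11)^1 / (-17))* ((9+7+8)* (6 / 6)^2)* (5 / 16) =-225 / 374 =-0.60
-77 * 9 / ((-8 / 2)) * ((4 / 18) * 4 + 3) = 2695 / 4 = 673.75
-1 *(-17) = 17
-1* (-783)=783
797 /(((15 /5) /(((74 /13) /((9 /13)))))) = 58978 /27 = 2184.37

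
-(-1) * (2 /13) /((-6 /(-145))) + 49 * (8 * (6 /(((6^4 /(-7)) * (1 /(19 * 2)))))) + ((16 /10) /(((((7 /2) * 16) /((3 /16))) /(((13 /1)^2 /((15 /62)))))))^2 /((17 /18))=-2714456964761 /5847660000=-464.20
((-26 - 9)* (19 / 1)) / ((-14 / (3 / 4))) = 285 / 8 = 35.62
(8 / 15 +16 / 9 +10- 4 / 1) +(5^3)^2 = 703499 / 45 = 15633.31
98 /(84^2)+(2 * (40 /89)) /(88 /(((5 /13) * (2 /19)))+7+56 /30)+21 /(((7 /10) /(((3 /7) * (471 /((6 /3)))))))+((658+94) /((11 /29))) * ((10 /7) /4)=3735.92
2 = 2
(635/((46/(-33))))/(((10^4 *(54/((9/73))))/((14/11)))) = -889/6716000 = -0.00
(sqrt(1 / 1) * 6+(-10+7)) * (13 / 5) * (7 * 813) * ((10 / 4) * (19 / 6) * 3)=4217031 / 4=1054257.75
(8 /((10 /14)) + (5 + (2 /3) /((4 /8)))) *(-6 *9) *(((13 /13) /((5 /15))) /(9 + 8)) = -14202 /85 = -167.08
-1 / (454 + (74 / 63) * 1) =-63 / 28676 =-0.00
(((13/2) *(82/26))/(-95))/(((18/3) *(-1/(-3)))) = -41/380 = -0.11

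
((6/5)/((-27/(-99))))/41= 22/205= 0.11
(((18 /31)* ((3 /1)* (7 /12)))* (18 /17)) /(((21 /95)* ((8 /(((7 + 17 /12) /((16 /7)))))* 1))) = 604485 /269824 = 2.24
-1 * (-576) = 576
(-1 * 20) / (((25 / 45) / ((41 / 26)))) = -738 / 13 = -56.77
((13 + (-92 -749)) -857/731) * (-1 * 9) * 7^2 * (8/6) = 356401500/731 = 487553.35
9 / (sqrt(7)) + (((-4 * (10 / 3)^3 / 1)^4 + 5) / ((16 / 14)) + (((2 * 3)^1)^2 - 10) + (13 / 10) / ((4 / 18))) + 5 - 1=421495562.41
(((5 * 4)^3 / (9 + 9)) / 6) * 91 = 182000 / 27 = 6740.74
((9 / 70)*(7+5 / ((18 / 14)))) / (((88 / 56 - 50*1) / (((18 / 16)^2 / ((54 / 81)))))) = -3969 / 72320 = -0.05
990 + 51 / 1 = 1041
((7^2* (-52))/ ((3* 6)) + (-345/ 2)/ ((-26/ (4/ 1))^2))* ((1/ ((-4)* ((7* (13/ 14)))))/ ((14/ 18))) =7.20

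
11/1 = 11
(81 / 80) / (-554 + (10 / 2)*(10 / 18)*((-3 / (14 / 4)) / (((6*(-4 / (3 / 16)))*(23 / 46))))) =-3402 / 1861315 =-0.00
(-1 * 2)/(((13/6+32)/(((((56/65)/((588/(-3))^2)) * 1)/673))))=-6/3075929675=-0.00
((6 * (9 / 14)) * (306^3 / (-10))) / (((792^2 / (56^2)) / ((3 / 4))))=-25071039 / 605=-41439.73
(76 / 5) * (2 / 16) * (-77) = -1463 / 10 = -146.30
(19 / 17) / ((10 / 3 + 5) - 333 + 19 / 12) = -228 / 65909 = -0.00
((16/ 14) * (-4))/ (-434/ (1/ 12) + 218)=16/ 17465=0.00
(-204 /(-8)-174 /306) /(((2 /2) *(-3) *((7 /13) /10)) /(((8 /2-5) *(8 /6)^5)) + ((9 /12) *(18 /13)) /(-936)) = 2200407040 /3285369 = 669.76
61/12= 5.08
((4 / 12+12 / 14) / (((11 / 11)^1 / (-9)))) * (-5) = 375 / 7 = 53.57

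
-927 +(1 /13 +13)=-11881 /13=-913.92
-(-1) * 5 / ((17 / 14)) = 70 / 17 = 4.12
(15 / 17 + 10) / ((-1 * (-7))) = 185 / 119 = 1.55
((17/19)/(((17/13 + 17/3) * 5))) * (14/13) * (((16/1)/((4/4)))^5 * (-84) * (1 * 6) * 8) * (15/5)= -33294385152/95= -350467212.13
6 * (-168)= -1008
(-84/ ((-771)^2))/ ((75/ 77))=-2156/ 14861025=-0.00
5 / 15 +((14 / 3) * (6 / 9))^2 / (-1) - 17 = -2134 / 81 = -26.35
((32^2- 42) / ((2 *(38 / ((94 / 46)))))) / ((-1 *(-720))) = 23077 / 629280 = 0.04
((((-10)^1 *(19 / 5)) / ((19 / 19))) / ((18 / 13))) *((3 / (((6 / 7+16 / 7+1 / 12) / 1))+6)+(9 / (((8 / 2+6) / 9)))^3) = -12012310739 / 813000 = -14775.29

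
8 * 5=40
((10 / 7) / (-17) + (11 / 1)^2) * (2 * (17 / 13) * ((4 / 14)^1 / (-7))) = -57556 / 4459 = -12.91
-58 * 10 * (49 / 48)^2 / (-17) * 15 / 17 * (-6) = -1740725 / 9248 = -188.23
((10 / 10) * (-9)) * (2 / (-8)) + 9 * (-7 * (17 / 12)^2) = -1987 / 16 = -124.19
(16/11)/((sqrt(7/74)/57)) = 912 * sqrt(518)/77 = 269.57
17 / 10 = 1.70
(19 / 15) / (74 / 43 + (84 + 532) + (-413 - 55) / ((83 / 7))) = 67811 / 30956670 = 0.00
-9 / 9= -1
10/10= 1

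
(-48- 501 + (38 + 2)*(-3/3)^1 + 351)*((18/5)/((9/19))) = -9044/5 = -1808.80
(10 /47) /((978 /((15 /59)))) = 25 /451999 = 0.00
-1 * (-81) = 81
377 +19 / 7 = 379.71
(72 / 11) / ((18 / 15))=60 / 11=5.45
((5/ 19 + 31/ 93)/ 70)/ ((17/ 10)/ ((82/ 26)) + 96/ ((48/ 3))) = 0.00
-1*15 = -15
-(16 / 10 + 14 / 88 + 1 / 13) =-5251 / 2860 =-1.84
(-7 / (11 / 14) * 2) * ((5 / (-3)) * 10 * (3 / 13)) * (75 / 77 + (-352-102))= -48836200 / 1573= -31046.54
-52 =-52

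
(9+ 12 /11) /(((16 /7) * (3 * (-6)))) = -259 /1056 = -0.25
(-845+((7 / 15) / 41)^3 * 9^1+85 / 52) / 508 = -1133448902789 / 682731426000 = -1.66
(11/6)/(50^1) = 11/300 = 0.04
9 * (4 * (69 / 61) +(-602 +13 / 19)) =-6225129 / 1159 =-5371.12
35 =35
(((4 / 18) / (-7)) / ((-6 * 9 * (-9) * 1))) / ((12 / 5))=-5 / 183708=-0.00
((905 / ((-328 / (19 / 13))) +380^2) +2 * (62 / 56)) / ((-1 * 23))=-4309996927 / 686504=-6278.18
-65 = -65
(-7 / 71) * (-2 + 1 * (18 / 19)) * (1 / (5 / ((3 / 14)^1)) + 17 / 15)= 26 / 213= 0.12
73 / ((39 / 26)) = 146 / 3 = 48.67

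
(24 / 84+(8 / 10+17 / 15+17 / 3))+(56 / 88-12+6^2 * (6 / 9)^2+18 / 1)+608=245831 / 385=638.52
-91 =-91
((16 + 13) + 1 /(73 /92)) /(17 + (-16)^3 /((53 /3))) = -117077 /831251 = -0.14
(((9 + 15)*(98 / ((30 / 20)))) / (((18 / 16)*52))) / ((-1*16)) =-196 / 117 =-1.68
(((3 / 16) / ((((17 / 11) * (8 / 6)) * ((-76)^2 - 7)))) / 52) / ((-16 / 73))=-803 / 580243456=-0.00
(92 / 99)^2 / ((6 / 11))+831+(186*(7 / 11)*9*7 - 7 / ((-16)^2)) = 5672381417 / 684288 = 8289.46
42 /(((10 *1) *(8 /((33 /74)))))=693 /2960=0.23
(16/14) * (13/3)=104/21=4.95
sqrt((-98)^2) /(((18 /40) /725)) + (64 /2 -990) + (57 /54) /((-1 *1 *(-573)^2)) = 927449312705 /5909922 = 156930.89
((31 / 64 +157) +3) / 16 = 10271 / 1024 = 10.03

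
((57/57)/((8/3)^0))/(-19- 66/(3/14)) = -1/327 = -0.00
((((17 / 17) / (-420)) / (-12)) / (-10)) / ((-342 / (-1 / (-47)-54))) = -2537 / 810129600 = -0.00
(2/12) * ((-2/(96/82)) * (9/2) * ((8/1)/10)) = -41/40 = -1.02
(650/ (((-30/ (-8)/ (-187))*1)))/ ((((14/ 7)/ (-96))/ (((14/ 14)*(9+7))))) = 24893440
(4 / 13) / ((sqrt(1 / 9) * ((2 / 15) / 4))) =360 / 13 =27.69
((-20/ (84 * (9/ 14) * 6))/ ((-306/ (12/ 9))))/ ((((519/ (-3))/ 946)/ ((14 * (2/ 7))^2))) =-151360/ 6431967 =-0.02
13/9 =1.44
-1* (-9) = 9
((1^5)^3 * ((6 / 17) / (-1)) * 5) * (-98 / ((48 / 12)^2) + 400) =-47265 / 68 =-695.07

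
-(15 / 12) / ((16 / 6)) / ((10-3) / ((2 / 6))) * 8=-5 / 28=-0.18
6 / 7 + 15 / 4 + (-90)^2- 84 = 224577 / 28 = 8020.61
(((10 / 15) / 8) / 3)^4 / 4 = 1 / 6718464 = 0.00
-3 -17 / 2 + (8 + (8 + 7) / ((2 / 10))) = 143 / 2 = 71.50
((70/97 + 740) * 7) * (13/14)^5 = 13338701025/3726352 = 3579.56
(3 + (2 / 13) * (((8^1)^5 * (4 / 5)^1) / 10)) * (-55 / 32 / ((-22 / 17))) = 2244799 / 4160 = 539.62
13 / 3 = 4.33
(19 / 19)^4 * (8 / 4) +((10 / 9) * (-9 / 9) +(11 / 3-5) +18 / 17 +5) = 859 / 153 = 5.61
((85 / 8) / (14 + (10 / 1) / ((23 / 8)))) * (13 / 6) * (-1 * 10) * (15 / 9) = -635375 / 28944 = -21.95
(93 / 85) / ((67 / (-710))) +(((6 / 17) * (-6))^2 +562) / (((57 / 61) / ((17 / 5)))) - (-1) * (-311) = 564380143 / 324615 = 1738.61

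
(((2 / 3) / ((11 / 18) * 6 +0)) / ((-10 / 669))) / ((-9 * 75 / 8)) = 1784 / 12375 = 0.14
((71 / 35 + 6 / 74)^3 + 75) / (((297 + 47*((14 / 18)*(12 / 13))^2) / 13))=3623841611853489 / 1061083191214375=3.42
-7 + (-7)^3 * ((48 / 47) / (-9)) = 4501 / 141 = 31.92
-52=-52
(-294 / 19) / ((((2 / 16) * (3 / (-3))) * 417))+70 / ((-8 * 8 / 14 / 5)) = -3222681 / 42256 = -76.27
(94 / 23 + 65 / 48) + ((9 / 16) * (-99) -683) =-50594 / 69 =-733.25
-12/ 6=-2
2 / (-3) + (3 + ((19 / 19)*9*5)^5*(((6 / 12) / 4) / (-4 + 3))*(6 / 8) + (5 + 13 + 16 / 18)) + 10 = -4982250383 / 288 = -17299480.50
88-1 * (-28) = 116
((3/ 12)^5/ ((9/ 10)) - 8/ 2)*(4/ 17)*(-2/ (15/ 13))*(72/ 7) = 239551/ 14280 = 16.78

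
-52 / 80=-13 / 20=-0.65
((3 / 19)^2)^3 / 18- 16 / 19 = -79235087 / 94091762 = -0.84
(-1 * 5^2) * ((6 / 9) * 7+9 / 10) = -835 / 6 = -139.17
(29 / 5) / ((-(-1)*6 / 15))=29 / 2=14.50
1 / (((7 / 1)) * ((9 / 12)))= 4 / 21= 0.19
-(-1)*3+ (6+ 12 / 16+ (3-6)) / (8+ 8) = 3.23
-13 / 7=-1.86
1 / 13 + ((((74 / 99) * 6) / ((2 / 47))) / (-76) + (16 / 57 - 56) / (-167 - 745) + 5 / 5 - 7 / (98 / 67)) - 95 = -650673931 / 6504498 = -100.03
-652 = -652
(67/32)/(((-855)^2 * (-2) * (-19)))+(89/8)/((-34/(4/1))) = -19778611261/15111748800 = -1.31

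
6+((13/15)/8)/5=3613/600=6.02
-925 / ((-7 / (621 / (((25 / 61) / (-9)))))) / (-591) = 4204791 / 1379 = 3049.16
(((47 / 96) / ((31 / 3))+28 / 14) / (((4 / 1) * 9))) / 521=677 / 6201984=0.00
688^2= 473344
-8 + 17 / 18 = -127 / 18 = -7.06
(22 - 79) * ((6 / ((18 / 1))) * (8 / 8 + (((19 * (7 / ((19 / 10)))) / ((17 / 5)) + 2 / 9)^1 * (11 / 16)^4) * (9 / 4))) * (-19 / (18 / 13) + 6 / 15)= 24239644649 / 8355840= 2900.92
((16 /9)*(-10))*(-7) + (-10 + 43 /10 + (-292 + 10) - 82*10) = -88493 /90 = -983.26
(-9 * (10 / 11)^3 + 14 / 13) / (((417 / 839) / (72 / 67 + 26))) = -149707740236 / 483428517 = -309.68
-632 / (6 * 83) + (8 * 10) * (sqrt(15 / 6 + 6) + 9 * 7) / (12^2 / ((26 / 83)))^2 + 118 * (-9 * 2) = -527069317 / 248004 + 845 * sqrt(34) / 4464072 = -2125.24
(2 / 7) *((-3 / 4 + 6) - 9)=-1.07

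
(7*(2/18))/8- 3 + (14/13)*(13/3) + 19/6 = 355/72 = 4.93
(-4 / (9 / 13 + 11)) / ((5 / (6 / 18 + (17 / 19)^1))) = -91 / 1083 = -0.08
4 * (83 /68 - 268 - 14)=-19093 /17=-1123.12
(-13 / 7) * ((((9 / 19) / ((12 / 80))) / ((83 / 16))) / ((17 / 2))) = -24960 / 187663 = -0.13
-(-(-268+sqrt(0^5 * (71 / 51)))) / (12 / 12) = -268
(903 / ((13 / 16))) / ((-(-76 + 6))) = 1032 / 65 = 15.88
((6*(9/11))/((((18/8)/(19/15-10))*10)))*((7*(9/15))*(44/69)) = -14672/2875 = -5.10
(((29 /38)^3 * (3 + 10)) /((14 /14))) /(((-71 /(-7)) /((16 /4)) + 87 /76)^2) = 15535793 /36420758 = 0.43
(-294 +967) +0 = 673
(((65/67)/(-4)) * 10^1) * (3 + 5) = -1300/67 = -19.40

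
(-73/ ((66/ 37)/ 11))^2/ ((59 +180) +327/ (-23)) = 167794223/ 186120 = 901.54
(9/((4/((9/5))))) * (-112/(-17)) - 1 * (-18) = 3798/85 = 44.68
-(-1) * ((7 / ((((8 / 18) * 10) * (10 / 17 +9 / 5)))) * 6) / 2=459 / 232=1.98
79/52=1.52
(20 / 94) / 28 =5 / 658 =0.01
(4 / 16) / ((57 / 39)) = 13 / 76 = 0.17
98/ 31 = 3.16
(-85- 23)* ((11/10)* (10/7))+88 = -572/7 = -81.71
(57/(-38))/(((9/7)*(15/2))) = -7/45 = -0.16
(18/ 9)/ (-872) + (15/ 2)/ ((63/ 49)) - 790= -1025693/ 1308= -784.17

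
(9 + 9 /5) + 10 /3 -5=137 /15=9.13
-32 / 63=-0.51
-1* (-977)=977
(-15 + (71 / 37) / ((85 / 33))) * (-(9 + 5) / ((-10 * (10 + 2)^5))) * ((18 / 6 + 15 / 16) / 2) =-22883 / 144921600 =-0.00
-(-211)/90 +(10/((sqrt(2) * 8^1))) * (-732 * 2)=211/90- 915 * sqrt(2)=-1291.66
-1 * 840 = -840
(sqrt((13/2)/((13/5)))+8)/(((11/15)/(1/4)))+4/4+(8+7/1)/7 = 15* sqrt(10)/88+452/77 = 6.41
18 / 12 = 3 / 2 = 1.50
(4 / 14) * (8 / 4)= 4 / 7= 0.57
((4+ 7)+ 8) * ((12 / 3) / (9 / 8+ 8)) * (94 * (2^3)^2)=3657728 / 73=50105.86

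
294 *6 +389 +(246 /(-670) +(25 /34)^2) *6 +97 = 435869061 /193630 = 2251.04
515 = 515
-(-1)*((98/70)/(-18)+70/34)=3031/1530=1.98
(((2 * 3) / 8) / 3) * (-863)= -863 / 4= -215.75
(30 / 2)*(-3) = -45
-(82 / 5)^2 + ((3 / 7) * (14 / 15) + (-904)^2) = 20423686 / 25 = 816947.44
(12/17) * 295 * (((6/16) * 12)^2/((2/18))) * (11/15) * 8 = 3784968/17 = 222645.18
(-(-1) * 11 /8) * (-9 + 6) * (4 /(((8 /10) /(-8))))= 165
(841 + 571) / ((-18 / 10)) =-7060 / 9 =-784.44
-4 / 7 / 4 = -1 / 7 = -0.14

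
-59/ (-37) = 59/ 37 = 1.59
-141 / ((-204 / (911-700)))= 9917 / 68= 145.84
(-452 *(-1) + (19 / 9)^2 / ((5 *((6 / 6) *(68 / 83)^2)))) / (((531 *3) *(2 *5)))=14389091 / 505634400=0.03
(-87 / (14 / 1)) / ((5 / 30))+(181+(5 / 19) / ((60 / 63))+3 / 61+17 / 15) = 70667369 / 486780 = 145.17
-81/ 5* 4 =-64.80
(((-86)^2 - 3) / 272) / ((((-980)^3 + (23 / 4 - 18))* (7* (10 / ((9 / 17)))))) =-0.00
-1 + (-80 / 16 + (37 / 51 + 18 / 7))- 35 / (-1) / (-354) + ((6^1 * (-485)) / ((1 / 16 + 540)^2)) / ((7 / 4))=-2943745991985 / 1048472343002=-2.81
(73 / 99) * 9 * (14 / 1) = 1022 / 11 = 92.91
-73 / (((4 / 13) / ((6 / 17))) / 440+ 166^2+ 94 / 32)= -2505360 / 945822803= -0.00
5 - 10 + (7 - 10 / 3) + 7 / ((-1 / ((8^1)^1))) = -172 / 3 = -57.33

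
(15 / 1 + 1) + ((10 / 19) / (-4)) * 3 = 593 / 38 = 15.61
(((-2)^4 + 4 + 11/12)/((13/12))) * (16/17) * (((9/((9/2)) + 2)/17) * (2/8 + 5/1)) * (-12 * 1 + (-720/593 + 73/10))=-86992584/655265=-132.76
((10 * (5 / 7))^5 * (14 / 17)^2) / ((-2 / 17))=-625000000 / 5831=-107185.73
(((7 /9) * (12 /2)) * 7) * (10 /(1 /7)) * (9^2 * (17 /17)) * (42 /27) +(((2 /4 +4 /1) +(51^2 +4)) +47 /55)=31980339 /110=290730.35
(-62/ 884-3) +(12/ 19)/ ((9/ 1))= -75581/ 25194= -3.00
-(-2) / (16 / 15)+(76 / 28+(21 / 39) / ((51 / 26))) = 13891 / 2856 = 4.86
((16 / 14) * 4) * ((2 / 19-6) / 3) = -8.98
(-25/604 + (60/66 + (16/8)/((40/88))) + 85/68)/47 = 108259/780670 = 0.14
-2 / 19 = -0.11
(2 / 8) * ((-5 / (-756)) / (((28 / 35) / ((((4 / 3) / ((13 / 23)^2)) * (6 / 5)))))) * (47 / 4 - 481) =-4964665 / 1022112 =-4.86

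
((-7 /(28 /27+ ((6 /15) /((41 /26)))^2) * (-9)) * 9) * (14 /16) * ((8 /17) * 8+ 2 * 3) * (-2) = -373792581225 /42490072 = -8797.17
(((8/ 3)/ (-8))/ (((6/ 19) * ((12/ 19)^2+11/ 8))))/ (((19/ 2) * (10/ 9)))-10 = -257594/ 25615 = -10.06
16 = 16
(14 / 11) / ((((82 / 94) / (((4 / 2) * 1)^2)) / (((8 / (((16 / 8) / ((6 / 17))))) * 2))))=126336 / 7667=16.48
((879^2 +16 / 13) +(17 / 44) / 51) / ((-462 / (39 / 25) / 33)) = -1325854081 / 15400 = -86094.42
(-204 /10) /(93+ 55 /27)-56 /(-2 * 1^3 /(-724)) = -130046257 /6415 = -20272.21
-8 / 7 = -1.14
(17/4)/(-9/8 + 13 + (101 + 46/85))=2890/77123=0.04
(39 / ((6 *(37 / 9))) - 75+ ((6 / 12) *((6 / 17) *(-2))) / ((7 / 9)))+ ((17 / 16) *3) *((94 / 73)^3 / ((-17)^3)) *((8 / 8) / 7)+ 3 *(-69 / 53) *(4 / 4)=-120033355772919 / 1543270507751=-77.78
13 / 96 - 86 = -85.86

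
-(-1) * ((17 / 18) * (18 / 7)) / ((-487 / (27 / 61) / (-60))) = 27540 / 207949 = 0.13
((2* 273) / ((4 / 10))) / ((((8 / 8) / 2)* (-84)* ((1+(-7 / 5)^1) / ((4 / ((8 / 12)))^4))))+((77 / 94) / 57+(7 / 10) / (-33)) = 5171809164 / 49115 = 105299.99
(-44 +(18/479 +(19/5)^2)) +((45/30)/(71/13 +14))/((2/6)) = -177485611/6059350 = -29.29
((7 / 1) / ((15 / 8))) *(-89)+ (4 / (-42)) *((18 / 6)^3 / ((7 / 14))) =-35428 / 105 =-337.41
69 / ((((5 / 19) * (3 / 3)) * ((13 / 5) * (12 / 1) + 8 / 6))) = 3933 / 488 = 8.06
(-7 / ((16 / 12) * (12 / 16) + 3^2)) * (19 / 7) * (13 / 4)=-247 / 40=-6.18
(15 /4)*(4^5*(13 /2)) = 24960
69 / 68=1.01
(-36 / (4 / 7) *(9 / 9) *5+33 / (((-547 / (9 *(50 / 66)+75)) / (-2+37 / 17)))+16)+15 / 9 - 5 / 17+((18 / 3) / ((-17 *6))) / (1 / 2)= -8330495 / 27897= -298.62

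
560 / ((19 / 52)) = 29120 / 19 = 1532.63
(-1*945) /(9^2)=-35 /3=-11.67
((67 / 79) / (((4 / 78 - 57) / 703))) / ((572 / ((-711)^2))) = -904197897 / 97724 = -9252.57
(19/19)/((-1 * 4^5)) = -1/1024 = -0.00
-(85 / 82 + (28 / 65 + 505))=-2699471 / 5330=-506.47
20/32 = 5/8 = 0.62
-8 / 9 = -0.89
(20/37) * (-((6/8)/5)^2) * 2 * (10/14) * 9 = -81/518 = -0.16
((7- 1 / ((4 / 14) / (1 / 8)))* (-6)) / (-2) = 315 / 16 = 19.69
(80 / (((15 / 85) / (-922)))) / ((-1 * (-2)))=-626960 / 3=-208986.67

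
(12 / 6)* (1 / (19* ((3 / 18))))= 12 / 19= 0.63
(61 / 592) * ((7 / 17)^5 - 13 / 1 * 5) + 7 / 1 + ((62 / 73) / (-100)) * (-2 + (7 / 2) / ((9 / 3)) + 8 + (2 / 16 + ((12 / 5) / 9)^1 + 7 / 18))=0.24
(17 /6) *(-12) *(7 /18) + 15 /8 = -817 /72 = -11.35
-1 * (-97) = 97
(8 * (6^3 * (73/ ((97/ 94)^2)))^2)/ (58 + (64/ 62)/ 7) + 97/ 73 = 136667336928266157341/ 4530308896613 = 30167332.97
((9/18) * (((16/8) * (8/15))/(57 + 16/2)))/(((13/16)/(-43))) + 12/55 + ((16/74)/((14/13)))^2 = -0.18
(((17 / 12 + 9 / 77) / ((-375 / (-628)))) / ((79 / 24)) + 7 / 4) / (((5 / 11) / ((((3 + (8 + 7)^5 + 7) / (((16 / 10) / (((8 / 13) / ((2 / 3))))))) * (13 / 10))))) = 3170313.32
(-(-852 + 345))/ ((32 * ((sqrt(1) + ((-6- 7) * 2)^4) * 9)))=169/ 43869792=0.00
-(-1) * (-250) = -250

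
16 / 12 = 4 / 3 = 1.33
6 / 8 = 3 / 4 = 0.75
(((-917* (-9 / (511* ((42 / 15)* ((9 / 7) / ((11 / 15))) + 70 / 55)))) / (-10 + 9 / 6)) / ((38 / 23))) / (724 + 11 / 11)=-298287 / 1162444700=-0.00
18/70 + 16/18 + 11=3826/315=12.15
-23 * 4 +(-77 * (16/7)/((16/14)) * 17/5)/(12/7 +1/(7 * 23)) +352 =-61398/1385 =-44.33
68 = 68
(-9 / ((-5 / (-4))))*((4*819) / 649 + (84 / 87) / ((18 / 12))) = -3856272 / 94105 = -40.98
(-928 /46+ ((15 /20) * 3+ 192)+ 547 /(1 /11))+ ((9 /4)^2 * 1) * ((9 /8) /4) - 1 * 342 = 68895487 /11776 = 5850.50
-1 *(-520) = 520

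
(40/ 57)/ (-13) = -40/ 741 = -0.05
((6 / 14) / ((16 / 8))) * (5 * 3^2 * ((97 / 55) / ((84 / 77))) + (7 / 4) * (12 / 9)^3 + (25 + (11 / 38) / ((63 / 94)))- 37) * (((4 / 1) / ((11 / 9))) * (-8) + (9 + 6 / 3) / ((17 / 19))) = -49735253 / 255816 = -194.42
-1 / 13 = -0.08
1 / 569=0.00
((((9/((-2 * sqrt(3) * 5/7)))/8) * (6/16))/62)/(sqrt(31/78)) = -189 * sqrt(806)/1230080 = -0.00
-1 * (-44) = 44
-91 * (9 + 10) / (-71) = 1729 / 71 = 24.35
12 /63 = 4 /21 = 0.19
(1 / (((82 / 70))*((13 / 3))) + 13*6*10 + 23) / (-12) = -107026 / 1599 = -66.93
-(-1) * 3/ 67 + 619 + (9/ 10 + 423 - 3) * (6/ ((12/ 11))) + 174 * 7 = 5563673/ 1340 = 4151.99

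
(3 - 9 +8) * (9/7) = 18/7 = 2.57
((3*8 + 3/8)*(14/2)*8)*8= 10920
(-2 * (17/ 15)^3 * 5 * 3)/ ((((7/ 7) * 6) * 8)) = -4913/ 5400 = -0.91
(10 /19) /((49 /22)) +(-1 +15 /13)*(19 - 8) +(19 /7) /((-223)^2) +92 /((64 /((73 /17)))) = 1326279426041 /163708663664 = 8.10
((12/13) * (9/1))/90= 6/65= 0.09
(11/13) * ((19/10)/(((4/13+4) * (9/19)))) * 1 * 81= 35739/560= 63.82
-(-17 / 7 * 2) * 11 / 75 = 374 / 525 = 0.71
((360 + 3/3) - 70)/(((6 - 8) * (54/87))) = -234.42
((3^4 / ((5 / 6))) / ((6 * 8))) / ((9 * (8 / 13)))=117 / 320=0.37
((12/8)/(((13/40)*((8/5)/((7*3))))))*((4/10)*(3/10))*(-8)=-756/13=-58.15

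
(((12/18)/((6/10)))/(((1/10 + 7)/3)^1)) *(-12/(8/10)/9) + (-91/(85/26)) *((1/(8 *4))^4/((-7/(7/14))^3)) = -8734637972009/11162867466240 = -0.78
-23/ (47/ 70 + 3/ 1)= -1610/ 257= -6.26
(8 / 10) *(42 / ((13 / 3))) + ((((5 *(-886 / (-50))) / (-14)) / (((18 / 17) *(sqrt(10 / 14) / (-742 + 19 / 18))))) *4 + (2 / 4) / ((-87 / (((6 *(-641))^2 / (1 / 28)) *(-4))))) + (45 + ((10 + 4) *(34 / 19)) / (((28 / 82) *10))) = 100440947 *sqrt(35) / 28350 + 341000511668 / 35815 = 9542124.67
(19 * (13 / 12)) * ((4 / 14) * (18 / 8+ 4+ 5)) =3705 / 56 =66.16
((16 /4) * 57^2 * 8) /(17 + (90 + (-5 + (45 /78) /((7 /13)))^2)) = 357504 /421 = 849.18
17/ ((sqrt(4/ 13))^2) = 221/ 4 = 55.25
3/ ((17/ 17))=3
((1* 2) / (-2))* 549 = -549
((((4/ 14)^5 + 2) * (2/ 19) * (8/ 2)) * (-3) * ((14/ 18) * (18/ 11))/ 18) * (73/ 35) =-19649264/ 52689945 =-0.37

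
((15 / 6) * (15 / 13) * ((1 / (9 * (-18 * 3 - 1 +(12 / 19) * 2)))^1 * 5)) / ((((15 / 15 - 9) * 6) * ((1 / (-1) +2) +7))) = 2375 / 30580992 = 0.00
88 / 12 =22 / 3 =7.33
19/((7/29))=551/7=78.71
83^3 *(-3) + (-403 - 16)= -1715780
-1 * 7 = -7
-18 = -18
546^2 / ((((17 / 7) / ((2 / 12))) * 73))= 347802 / 1241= 280.26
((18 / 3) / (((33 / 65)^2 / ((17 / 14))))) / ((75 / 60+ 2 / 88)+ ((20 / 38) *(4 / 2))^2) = 25928825 / 2183874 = 11.87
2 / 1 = 2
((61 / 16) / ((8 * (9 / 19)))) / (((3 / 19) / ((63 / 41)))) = 154147 / 15744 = 9.79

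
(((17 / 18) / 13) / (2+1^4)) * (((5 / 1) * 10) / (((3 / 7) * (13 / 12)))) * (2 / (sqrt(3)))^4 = 190400 / 41067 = 4.64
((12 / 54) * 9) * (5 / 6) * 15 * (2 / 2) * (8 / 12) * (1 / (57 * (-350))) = -1 / 1197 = -0.00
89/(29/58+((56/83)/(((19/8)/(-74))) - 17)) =-280706/118345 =-2.37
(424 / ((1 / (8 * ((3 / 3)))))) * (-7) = -23744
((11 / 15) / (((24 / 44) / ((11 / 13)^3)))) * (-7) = -1127357 / 197730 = -5.70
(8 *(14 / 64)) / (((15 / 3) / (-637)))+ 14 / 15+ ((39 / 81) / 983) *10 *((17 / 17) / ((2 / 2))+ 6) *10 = -117668887 / 530820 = -221.67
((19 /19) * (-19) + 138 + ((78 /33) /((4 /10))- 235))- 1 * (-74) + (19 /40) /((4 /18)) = -29879 /880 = -33.95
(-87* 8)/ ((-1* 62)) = 348/ 31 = 11.23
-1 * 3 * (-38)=114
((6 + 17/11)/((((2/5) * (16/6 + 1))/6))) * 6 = 22410/121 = 185.21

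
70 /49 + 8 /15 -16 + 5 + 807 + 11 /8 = 671443 /840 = 799.34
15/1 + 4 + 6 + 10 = 35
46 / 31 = 1.48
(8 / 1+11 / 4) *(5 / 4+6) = 1247 / 16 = 77.94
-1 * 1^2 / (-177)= 0.01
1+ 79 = 80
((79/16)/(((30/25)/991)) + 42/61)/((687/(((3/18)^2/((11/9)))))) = 2171107/16092288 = 0.13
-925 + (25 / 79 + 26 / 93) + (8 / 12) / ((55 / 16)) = -373459412 / 404085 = -924.21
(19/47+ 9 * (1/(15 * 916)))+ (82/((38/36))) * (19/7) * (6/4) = 477195767/1506820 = 316.69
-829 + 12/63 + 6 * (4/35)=-86953/105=-828.12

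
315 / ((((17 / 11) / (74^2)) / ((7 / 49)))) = 2710620 / 17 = 159448.24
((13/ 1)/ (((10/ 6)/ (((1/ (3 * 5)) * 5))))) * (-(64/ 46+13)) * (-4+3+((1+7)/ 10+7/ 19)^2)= -14182688/ 1037875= -13.67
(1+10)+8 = 19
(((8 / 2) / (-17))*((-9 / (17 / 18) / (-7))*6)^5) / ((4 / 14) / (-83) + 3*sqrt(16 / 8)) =-35862351239902169088*sqrt(2) / 25152556697095849 - 288051013975117824 / 176067896879670943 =-2018.01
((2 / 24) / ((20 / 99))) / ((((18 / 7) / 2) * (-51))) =-77 / 12240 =-0.01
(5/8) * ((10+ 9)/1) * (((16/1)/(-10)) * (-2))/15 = 38/15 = 2.53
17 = 17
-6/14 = -3/7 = -0.43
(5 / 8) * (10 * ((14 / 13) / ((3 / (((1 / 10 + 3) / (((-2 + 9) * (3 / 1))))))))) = 155 / 468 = 0.33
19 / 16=1.19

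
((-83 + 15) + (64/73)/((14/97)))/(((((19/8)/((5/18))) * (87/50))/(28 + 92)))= -140640000/281561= -499.50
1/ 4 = 0.25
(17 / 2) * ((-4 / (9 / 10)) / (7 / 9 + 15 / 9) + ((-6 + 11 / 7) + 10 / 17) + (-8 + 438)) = 555463 / 154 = 3606.90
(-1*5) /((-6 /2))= 5 /3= 1.67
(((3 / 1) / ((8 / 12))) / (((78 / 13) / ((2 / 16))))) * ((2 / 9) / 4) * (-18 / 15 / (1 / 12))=-3 / 40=-0.08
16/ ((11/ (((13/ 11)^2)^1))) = 2704/ 1331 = 2.03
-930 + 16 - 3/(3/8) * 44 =-1266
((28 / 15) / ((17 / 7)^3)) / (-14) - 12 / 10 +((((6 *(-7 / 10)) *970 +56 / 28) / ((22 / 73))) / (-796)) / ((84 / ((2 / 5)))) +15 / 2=7194904048 / 1129228485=6.37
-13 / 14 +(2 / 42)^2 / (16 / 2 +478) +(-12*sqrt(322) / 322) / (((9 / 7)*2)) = -99508 / 107163-sqrt(322) / 69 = -1.19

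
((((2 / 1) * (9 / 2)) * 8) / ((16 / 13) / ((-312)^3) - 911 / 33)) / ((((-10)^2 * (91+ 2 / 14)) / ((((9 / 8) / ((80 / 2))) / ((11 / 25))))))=-437240349 / 23904240944210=-0.00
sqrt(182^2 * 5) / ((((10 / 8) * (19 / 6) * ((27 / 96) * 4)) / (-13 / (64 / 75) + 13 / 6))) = -456638 * sqrt(5) / 855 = -1194.24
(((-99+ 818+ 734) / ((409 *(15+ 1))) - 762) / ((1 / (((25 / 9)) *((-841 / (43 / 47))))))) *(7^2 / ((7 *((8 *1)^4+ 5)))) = 34482885416875 / 10385897328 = 3320.16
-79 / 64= -1.23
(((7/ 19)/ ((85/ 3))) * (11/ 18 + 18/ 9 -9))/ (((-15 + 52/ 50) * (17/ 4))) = 8050/ 5749077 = 0.00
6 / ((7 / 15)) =90 / 7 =12.86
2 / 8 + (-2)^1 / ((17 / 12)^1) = -79 / 68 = -1.16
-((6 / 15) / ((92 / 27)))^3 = -19683 / 12167000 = -0.00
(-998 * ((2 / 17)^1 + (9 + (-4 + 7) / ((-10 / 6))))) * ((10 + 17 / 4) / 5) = -8845773 / 425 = -20813.58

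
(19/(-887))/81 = -19/71847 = -0.00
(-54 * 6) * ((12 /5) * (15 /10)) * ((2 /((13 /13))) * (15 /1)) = -34992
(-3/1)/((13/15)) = -45/13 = -3.46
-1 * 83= -83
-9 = -9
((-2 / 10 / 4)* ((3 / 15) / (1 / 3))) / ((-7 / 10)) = 3 / 70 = 0.04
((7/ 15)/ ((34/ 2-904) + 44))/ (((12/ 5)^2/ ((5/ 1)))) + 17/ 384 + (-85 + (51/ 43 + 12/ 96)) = -10478776967/ 125276544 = -83.65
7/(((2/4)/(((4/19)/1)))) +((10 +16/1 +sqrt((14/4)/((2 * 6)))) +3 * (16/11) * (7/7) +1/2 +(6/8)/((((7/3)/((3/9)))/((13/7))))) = sqrt(42)/12 +1393185/40964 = 34.55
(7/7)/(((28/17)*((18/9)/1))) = 17/56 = 0.30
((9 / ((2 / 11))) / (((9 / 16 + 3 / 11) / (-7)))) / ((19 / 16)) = -46464 / 133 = -349.35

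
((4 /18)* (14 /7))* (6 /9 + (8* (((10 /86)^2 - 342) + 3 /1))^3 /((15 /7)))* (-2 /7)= 2353393748756978988304 /1991229360435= 1181879795.23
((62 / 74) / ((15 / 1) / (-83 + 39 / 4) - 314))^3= -749355574787 / 39522680236580460184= -0.00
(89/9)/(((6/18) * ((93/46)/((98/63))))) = 57316/2511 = 22.83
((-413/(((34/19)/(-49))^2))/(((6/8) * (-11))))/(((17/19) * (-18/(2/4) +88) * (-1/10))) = -34007367835/4215354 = -8067.50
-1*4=-4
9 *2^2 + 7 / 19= 691 / 19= 36.37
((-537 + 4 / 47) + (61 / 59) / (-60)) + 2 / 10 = -89301491 / 166380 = -536.73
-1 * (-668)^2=-446224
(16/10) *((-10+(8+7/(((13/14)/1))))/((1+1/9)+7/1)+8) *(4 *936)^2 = 14215938048/73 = 194738877.37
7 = 7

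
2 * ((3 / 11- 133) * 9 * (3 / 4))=-19710 / 11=-1791.82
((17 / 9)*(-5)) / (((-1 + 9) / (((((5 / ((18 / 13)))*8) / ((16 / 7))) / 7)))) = -5525 / 2592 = -2.13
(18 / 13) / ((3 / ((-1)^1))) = -6 / 13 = -0.46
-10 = -10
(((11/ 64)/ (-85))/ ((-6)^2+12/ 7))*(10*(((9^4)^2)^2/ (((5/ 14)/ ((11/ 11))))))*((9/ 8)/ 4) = -272393967761220627/ 348160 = -782381571005.34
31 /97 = 0.32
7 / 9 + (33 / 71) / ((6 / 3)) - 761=-759.99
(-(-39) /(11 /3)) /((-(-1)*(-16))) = -117 /176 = -0.66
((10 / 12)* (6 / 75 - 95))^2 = 625681 / 100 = 6256.81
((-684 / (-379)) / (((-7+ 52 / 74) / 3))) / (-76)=999 / 88307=0.01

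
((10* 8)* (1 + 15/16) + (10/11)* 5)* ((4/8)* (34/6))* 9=89505/22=4068.41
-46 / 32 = -23 / 16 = -1.44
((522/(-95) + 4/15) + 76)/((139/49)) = 197666/7923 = 24.95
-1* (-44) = 44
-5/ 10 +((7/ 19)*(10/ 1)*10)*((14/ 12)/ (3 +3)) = 2279/ 342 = 6.66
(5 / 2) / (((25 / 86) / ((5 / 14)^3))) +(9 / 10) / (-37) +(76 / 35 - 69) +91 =12456911 / 507640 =24.54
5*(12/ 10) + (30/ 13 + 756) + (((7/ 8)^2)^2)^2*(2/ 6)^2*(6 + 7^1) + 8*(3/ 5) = 7553410497293/ 9814671360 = 769.60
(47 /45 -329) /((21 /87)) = -427982 /315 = -1358.67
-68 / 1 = -68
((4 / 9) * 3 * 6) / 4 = 2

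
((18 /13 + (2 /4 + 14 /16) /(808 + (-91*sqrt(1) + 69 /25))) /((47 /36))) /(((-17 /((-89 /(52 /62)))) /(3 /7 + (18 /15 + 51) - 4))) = 2610919418271 /8099159380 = 322.37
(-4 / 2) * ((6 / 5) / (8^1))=-3 / 10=-0.30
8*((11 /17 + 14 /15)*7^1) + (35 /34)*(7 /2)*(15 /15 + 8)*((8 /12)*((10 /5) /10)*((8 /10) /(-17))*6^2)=351904 /4335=81.18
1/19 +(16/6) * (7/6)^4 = 46105/9234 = 4.99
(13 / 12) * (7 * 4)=91 / 3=30.33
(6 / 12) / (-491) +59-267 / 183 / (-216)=59.01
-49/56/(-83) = 7/664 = 0.01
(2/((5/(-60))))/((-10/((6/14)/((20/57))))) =513/175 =2.93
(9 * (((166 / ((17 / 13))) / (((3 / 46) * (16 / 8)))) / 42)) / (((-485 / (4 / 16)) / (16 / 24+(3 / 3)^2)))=-24817 / 138516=-0.18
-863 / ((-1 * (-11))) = -863 / 11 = -78.45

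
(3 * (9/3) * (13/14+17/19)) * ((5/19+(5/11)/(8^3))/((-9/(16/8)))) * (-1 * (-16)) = -13703675/889504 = -15.41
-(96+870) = -966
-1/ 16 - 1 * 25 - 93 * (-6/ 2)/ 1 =4063/ 16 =253.94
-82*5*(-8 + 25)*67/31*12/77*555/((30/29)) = -3006481620/2387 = -1259523.09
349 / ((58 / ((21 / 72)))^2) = 17101 / 1937664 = 0.01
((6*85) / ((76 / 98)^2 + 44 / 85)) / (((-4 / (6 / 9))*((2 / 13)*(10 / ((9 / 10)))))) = -693889 / 15616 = -44.43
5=5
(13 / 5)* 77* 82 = 16416.40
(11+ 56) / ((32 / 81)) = 5427 / 32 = 169.59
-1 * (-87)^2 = -7569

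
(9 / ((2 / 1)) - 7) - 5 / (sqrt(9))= -25 / 6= -4.17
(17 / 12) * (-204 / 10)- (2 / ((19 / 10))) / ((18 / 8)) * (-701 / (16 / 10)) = 301081 / 1710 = 176.07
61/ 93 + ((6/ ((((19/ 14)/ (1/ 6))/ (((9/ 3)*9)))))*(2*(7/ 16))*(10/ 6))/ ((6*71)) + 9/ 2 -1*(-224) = 229.22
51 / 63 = 17 / 21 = 0.81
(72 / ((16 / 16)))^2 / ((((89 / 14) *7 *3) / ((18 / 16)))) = 3888 / 89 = 43.69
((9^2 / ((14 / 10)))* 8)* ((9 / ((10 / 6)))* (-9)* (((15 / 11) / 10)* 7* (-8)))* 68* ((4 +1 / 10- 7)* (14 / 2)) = -13041798336 / 55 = -237123606.11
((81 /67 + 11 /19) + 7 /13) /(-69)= -12833 /380627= -0.03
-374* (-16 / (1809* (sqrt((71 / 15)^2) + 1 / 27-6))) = -14960 / 5561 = -2.69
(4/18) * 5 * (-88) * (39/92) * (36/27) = -11440/207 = -55.27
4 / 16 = 1 / 4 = 0.25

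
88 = 88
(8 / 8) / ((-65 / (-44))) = 44 / 65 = 0.68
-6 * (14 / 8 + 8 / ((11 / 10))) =-1191 / 22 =-54.14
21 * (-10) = -210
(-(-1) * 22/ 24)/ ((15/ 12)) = 11/ 15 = 0.73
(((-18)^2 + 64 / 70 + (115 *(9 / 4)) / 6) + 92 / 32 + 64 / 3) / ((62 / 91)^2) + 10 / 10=24390349 / 28830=846.01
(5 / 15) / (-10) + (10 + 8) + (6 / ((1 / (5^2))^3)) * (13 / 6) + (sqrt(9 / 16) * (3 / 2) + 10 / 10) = 24377411 / 120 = 203145.09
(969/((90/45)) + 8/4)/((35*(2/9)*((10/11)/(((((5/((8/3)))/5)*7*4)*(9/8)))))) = 2600829/3200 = 812.76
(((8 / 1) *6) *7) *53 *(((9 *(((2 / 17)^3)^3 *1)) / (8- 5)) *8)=218824704 / 118587876497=0.00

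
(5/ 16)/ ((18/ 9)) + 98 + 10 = 3461/ 32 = 108.16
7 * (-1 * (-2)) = 14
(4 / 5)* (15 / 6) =2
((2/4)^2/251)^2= 1/1008016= 0.00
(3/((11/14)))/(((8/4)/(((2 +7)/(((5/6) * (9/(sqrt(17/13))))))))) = 126 * sqrt(221)/715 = 2.62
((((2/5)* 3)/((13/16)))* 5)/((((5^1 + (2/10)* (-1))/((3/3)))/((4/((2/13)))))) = 40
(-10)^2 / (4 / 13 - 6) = -650 / 37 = -17.57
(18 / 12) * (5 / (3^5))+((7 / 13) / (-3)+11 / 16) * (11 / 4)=96229 / 67392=1.43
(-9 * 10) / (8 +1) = -10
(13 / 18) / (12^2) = 13 / 2592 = 0.01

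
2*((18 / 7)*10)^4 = 874435.65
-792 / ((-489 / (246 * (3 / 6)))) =32472 / 163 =199.21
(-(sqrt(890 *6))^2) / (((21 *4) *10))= -6.36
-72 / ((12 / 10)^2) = -50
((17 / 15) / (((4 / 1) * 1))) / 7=17 / 420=0.04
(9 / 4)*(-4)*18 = -162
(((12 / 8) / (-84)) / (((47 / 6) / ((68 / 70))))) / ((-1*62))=51 / 1427860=0.00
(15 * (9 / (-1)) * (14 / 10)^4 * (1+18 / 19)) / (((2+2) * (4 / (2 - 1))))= -2398599 / 38000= -63.12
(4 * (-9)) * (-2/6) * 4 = 48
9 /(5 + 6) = 9 /11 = 0.82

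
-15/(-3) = 5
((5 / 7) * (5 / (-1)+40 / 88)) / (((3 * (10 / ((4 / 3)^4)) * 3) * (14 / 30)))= -32000 / 130977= -0.24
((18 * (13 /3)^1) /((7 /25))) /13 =150 /7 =21.43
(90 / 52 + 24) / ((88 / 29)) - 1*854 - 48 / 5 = -9782579 / 11440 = -855.12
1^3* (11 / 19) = 11 / 19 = 0.58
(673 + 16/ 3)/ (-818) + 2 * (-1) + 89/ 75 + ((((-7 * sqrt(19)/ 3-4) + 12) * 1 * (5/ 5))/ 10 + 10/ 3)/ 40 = -188867/ 122700-7 * sqrt(19)/ 1200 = -1.56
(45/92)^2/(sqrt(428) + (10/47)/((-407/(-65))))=-12589273125/662785182748736 + 740985248025 * sqrt(107)/662785182748736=0.01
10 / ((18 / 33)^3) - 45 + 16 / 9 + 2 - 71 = -5465 / 108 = -50.60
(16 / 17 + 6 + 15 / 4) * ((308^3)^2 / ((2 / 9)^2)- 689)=184822493308995069.54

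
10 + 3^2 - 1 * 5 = 14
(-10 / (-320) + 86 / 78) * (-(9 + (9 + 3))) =-9905 / 416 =-23.81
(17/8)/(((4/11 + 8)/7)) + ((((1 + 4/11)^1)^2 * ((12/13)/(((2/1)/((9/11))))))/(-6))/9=22484027/12735008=1.77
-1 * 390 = -390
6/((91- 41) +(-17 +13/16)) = 96/541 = 0.18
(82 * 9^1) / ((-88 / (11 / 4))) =-369 / 16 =-23.06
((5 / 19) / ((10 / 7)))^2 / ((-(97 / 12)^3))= -21168 / 329474953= -0.00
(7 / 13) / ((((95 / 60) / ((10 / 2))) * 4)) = 105 / 247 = 0.43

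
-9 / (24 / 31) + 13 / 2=-41 / 8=-5.12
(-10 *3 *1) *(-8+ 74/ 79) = 16740/ 79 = 211.90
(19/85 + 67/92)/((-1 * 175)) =-7443/1368500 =-0.01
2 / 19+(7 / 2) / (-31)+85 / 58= 24902 / 17081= 1.46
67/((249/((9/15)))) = 67/415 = 0.16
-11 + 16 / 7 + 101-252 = -1118 / 7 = -159.71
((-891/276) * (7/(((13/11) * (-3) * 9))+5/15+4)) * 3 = -11913/299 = -39.84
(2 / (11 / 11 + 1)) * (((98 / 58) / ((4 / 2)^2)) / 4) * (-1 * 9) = -441 / 464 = -0.95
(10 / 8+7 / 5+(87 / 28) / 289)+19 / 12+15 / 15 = 636527 / 121380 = 5.24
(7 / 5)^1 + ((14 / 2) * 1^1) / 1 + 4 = 62 / 5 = 12.40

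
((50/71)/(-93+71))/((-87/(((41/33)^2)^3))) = 118752606025/87751374089643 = 0.00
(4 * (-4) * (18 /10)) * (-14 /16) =126 /5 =25.20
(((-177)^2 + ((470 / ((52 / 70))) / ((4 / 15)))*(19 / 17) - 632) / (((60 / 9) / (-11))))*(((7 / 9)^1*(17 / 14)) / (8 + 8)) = -324283003 / 99840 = -3248.03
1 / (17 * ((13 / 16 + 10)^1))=16 / 2941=0.01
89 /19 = 4.68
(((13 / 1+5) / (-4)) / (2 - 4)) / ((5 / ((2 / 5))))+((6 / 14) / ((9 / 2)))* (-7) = -73 / 150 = -0.49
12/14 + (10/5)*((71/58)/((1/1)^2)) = 671/203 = 3.31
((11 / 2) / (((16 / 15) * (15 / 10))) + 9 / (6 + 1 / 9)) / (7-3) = 4321 / 3520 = 1.23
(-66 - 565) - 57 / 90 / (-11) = -208211 / 330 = -630.94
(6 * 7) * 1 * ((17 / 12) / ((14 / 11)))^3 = 6539203 / 112896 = 57.92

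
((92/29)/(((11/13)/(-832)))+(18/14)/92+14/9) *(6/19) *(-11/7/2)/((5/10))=1547.17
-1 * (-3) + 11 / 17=62 / 17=3.65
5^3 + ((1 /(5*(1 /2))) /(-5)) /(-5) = 15627 /125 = 125.02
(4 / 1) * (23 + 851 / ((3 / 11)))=12573.33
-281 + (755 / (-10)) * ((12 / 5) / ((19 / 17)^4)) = -258771031 / 651605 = -397.13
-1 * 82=-82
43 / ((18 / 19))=817 / 18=45.39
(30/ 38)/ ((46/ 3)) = 45/ 874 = 0.05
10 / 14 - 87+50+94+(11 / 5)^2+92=27047 / 175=154.55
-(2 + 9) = -11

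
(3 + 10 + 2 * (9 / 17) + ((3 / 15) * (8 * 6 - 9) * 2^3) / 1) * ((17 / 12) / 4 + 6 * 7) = 13212467 / 4080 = 3238.35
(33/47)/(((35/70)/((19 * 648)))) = 812592/47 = 17289.19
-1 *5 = -5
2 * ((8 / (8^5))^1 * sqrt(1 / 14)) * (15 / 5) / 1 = 3 * sqrt(14) / 28672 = 0.00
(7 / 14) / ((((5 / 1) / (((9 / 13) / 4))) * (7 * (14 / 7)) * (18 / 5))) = 1 / 2912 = 0.00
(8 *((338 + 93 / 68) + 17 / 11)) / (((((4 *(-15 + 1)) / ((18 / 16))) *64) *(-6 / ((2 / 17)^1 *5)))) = 0.08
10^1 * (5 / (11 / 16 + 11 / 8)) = 800 / 33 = 24.24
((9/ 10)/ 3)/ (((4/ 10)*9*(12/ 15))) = 5/ 48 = 0.10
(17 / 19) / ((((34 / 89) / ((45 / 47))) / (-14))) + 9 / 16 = -440523 / 14288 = -30.83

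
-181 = -181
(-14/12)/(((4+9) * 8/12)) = -7/52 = -0.13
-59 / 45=-1.31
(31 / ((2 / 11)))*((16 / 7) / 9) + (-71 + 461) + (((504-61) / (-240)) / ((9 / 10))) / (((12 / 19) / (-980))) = 16400611 / 4536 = 3615.65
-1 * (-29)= 29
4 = 4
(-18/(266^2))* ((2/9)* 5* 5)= -0.00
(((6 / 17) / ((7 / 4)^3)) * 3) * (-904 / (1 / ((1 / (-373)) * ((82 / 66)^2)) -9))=97255936 / 136486217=0.71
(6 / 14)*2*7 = 6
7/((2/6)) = 21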